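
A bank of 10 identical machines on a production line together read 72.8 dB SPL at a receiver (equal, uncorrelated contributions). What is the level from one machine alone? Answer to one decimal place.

62.8 dB SPL

10 equal incoherent sources add 10·log₁₀(10) = 10.00 dB over one source.
L_one = 72.8 − 10.00 = 62.8 dB SPL.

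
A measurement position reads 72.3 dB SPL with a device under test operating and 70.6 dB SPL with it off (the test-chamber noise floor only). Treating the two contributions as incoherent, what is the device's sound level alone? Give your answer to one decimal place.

67.4 dB SPL

Subtract intensities: L_src = 10·log₁₀(10^(L_total/10) − 10^(L_bg/10)).
L_src = 10·log₁₀(10^(72.3/10) − 10^(70.6/10)) = 10·log₁₀(5501000) = 67.4 dB SPL.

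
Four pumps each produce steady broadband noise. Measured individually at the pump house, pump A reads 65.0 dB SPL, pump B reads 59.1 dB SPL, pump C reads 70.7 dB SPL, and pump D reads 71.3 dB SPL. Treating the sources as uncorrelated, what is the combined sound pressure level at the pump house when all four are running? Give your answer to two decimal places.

Uncorrelated sources add in intensity (power), not in dB.
L_total = 10·log₁₀(10^(65.0/10) + 10^(59.1/10) + 10^(70.7/10) + 10^(71.3/10)) = 10·log₁₀(29210000) = 74.66 dB SPL.

74.66 dB SPL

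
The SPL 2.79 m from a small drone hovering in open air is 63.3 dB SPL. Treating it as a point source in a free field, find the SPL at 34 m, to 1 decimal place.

For a point source in a free field, ΔL = −20·log₁₀(d₂/d₁).
ΔL = −20·log₁₀(34/2.79) = -21.72 dB, so L₂ = 63.3 + (-21.72) = 41.6 dB SPL.

41.6 dB SPL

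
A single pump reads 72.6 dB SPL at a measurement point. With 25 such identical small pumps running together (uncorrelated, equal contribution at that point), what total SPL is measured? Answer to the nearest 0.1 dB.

25 equal incoherent sources raise the level by 10·log₁₀(25) = 13.98 dB.
L_total = 72.6 + 13.98 = 86.6 dB SPL.

86.6 dB SPL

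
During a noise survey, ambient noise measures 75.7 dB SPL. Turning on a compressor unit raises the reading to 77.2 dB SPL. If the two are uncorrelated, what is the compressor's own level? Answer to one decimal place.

Subtract intensities: L_src = 10·log₁₀(10^(L_total/10) − 10^(L_bg/10)).
L_src = 10·log₁₀(10^(77.2/10) − 10^(75.7/10)) = 10·log₁₀(15330000) = 71.9 dB SPL.

71.9 dB SPL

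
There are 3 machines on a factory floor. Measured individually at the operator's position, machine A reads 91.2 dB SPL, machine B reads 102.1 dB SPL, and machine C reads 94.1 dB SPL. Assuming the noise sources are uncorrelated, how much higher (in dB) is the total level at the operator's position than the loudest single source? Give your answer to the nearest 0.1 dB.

0.9 dB

Uncorrelated sources add in intensity (power), not in dB.
L_total = 10·log₁₀(10^(91.2/10) + 10^(102.1/10) + 10^(94.1/10)) = 103.03 dB SPL.
Excess over the loudest (102.1 dB): 103.03 − 102.1 = 0.9 dB.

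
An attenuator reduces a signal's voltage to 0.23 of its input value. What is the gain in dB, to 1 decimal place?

Voltage is an amplitude quantity, so gain = 20·log₁₀(V_out/V_in).
20·log₁₀(0.23) = -12.8 dB.

-12.8 dB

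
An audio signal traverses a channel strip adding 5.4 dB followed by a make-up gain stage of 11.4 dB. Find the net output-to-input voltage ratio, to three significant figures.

Net gain = 5.4 + 11.4 = 16.8 dB.
Voltage ratio = 10^(16.8/20) = 6.92.

6.92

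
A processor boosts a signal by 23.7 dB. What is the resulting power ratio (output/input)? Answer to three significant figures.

Power ratio = 10^(dB/10).
10^(23.7/10) = 10^(2.370) = 234.

234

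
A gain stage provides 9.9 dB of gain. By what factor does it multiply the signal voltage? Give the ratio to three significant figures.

3.13

Voltage ratio = 10^(dB/20).
10^(9.9/20) = 10^(0.4950) = 3.13.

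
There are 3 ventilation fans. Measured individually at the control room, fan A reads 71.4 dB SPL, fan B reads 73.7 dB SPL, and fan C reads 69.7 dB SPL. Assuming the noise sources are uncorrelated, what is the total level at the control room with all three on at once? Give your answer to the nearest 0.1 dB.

Incoherent sources sum as intensities:
L_total = 10·log₁₀(10^(71.4/10) + 10^(73.7/10) + 10^(69.7/10)) = 10·log₁₀(46580000) = 76.7 dB SPL.

76.7 dB SPL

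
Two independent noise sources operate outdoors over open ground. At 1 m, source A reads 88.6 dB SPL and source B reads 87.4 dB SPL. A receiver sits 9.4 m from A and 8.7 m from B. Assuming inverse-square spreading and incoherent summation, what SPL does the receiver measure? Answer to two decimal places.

71.89 dB SPL

At the listener: L_A = 88.6 − 20·log₁₀(9.4) = 69.137 dB; L_B = 87.4 − 20·log₁₀(8.7) = 68.610 dB.
Combined: 10·log₁₀(10^(69.137/10)+10^(68.610/10)) = 71.89 dB SPL.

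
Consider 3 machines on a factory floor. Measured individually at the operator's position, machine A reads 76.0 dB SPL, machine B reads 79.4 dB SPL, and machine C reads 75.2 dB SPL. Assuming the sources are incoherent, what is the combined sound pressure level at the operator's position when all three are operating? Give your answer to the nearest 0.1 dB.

82.0 dB SPL

Uncorrelated sources add in intensity (power), not in dB.
L_total = 10·log₁₀(10^(76.0/10) + 10^(79.4/10) + 10^(75.2/10)) = 10·log₁₀(160000000) = 82.0 dB SPL.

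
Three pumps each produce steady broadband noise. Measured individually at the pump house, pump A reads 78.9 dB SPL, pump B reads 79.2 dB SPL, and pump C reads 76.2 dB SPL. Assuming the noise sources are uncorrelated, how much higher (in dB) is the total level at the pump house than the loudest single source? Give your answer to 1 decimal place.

Incoherent sources sum as intensities:
L_total = 10·log₁₀(10^(78.9/10) + 10^(79.2/10) + 10^(76.2/10)) = 83.06 dB SPL.
Excess over the loudest (79.2 dB): 83.06 − 79.2 = 3.9 dB.

3.9 dB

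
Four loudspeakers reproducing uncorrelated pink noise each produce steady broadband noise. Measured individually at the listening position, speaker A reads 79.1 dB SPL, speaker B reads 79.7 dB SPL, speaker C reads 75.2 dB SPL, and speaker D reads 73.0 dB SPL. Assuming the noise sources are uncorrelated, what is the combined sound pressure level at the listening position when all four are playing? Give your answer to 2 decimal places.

83.57 dB SPL

Add the sources as powers (linear), then convert back to dB:
L_total = 10·log₁₀(10^(79.1/10) + 10^(79.7/10) + 10^(75.2/10) + 10^(73.0/10)) = 10·log₁₀(227700000) = 83.57 dB SPL.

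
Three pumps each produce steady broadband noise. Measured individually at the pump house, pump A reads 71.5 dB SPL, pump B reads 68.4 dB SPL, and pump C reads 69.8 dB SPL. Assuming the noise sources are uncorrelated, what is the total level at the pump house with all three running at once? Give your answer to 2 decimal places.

74.86 dB SPL

Uncorrelated sources add in intensity (power), not in dB.
L_total = 10·log₁₀(10^(71.5/10) + 10^(68.4/10) + 10^(69.8/10)) = 10·log₁₀(30590000) = 74.86 dB SPL.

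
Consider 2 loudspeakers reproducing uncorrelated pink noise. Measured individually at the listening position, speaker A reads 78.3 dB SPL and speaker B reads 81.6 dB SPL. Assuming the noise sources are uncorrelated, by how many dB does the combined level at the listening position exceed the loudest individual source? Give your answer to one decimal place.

1.7 dB

Uncorrelated sources add in intensity (power), not in dB.
L_total = 10·log₁₀(10^(78.3/10) + 10^(81.6/10)) = 83.27 dB SPL.
Excess over the loudest (81.6 dB): 83.27 − 81.6 = 1.7 dB.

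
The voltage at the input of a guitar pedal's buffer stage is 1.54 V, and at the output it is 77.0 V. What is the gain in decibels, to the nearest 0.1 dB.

34.0 dB

For a voltage ratio, dB = 20·log₁₀(V₂/V₁).
20·log₁₀(77.0/1.54) = 20·log₁₀(50.00) = 34.0 dB.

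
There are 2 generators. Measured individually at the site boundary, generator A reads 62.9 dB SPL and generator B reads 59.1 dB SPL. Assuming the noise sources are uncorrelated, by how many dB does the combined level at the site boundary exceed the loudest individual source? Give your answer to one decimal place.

Add the sources as powers (linear), then convert back to dB:
L_total = 10·log₁₀(10^(62.9/10) + 10^(59.1/10)) = 64.41 dB SPL.
Excess over the loudest (62.9 dB): 64.41 − 62.9 = 1.5 dB.

1.5 dB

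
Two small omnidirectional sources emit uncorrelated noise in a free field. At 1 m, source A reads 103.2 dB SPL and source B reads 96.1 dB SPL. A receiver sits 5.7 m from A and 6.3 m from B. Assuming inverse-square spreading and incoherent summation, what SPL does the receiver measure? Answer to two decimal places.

88.73 dB SPL

At the listener: L_A = 103.2 − 20·log₁₀(5.7) = 88.083 dB; L_B = 96.1 − 20·log₁₀(6.3) = 80.113 dB.
Combined: 10·log₁₀(10^(88.083/10)+10^(80.113/10)) = 88.73 dB SPL.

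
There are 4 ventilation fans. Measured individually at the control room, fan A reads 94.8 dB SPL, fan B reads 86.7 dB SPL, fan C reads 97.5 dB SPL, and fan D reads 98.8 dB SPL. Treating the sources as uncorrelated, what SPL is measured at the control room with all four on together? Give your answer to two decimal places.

102.23 dB SPL

Add the sources as powers (linear), then convert back to dB:
L_total = 10·log₁₀(10^(94.8/10) + 10^(86.7/10) + 10^(97.5/10) + 10^(98.8/10)) = 10·log₁₀(16697000000) = 102.23 dB SPL.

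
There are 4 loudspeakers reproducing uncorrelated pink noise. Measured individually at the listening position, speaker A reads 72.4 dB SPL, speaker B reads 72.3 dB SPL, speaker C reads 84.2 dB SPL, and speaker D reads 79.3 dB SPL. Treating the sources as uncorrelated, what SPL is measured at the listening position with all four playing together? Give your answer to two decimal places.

Add the sources as powers (linear), then convert back to dB:
L_total = 10·log₁₀(10^(72.4/10) + 10^(72.3/10) + 10^(84.2/10) + 10^(79.3/10)) = 10·log₁₀(382500000) = 85.83 dB SPL.

85.83 dB SPL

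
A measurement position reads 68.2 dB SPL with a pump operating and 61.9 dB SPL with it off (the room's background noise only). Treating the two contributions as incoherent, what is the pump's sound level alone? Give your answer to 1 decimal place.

Remove the background by subtracting linear intensities:
L_src = 10·log₁₀(10^(68.2/10) − 10^(61.9/10)) = 10·log₁₀(5058000) = 67.0 dB SPL.

67.0 dB SPL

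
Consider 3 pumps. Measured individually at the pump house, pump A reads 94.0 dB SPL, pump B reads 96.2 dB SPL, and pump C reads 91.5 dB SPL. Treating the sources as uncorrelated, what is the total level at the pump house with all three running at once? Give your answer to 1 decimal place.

99.1 dB SPL

Incoherent sources sum as intensities:
L_total = 10·log₁₀(10^(94.0/10) + 10^(96.2/10) + 10^(91.5/10)) = 10·log₁₀(8093000000) = 99.1 dB SPL.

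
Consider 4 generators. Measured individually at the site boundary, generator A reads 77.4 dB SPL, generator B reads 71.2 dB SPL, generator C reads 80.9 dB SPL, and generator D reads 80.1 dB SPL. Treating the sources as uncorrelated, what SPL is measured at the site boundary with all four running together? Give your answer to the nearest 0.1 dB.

Add the sources as powers (linear), then convert back to dB:
L_total = 10·log₁₀(10^(77.4/10) + 10^(71.2/10) + 10^(80.9/10) + 10^(80.1/10)) = 10·log₁₀(293500000) = 84.7 dB SPL.

84.7 dB SPL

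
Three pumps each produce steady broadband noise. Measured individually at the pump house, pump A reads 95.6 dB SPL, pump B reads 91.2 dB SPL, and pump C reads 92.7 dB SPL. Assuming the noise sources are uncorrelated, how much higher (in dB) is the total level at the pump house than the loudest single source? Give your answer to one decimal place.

Uncorrelated sources add in intensity (power), not in dB.
L_total = 10·log₁₀(10^(95.6/10) + 10^(91.2/10) + 10^(92.7/10)) = 98.33 dB SPL.
Excess over the loudest (95.6 dB): 98.33 − 95.6 = 2.7 dB.

2.7 dB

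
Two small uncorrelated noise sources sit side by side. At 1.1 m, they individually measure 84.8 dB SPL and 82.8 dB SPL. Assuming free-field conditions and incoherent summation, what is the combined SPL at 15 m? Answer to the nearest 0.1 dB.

64.2 dB SPL

Combined at 1.1 m: 10·log₁₀(10^(84.8/10)+10^(82.8/10)) = 86.92 dB SPL.
Then apply −20·log₁₀(15/1.1) = -22.69 dB → 64.2 dB SPL.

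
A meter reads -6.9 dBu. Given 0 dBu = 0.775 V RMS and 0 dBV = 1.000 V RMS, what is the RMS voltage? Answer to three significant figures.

0.350 V

V = 0.775 V × 10^(-6.9/20).
= 0.775 × 0.4519 = 0.350 V.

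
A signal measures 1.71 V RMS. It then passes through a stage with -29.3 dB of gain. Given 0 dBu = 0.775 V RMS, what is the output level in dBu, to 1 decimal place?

-22.4 dBu

Input level: 20·log₁₀(1.71/0.775) = 6.87 dBu.
Output: 6.87 − 29.3 = -22.4 dBu.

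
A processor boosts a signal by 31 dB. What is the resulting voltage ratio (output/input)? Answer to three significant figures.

Voltage ratio = 10^(dB/20).
10^(31/20) = 10^(1.550) = 35.5.

35.5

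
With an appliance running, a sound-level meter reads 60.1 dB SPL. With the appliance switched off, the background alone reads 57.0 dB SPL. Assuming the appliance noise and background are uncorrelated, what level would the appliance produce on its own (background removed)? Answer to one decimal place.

Subtract intensities: L_src = 10·log₁₀(10^(L_total/10) − 10^(L_bg/10)).
L_src = 10·log₁₀(10^(60.1/10) − 10^(57.0/10)) = 10·log₁₀(522100) = 57.2 dB SPL.

57.2 dB SPL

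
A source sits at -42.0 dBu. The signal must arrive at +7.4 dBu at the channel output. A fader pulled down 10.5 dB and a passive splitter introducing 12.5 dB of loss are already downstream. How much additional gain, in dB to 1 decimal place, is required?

The required make-up gain is the shortfall in the dB sum.
G = +7.4 − (-42.0) + 10.5 + 12.5 = 72.4 dB.

72.4 dB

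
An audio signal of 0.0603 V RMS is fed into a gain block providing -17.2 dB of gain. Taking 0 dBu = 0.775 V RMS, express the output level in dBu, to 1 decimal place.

-39.4 dBu

Input level: 20·log₁₀(0.0603/0.775) = -22.18 dBu.
Output: -22.18 − 17.2 = -39.4 dBu.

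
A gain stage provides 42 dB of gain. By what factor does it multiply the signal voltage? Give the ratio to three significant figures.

Voltage ratio = 10^(dB/20).
10^(42/20) = 10^(2.100) = 126.

126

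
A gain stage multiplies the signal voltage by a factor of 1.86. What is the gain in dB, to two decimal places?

Voltage is an amplitude quantity, so gain = 20·log₁₀(V_out/V_in).
20·log₁₀(1.86) = 5.39 dB.

5.39 dB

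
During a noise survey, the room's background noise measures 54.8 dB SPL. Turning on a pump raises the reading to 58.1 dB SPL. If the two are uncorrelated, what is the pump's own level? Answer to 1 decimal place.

Subtract intensities: L_src = 10·log₁₀(10^(L_total/10) − 10^(L_bg/10)).
L_src = 10·log₁₀(10^(58.1/10) − 10^(54.8/10)) = 10·log₁₀(343700) = 55.4 dB SPL.

55.4 dB SPL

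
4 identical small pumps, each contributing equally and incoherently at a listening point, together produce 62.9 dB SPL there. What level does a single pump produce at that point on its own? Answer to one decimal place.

56.9 dB SPL

4 equal incoherent sources add 10·log₁₀(4) = 6.02 dB over one source.
L_one = 62.9 − 6.02 = 56.9 dB SPL.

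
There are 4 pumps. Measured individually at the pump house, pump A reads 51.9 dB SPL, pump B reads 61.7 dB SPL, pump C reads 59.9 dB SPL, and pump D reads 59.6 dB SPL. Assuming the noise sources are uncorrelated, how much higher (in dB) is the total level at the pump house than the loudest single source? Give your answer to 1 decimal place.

Incoherent sources sum as intensities:
L_total = 10·log₁₀(10^(51.9/10) + 10^(61.7/10) + 10^(59.9/10) + 10^(59.6/10)) = 65.47 dB SPL.
Excess over the loudest (61.7 dB): 65.47 − 61.7 = 3.8 dB.

3.8 dB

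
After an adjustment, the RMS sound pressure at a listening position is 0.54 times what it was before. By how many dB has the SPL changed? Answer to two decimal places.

-5.35 dB

Sound pressure is an amplitude quantity: ΔL = 20·log₁₀(p₂/p₁).
20·log₁₀(0.54) = -5.35 dB.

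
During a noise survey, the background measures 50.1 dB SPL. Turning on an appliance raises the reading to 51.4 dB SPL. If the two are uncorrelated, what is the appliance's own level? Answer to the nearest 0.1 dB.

Subtract intensities: L_src = 10·log₁₀(10^(L_total/10) − 10^(L_bg/10)).
L_src = 10·log₁₀(10^(51.4/10) − 10^(50.1/10)) = 10·log₁₀(35710) = 45.5 dB SPL.

45.5 dB SPL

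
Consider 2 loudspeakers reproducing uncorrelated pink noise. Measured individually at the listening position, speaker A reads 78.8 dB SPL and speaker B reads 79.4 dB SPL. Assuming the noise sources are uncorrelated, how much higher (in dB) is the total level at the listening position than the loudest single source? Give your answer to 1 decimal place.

2.7 dB

Incoherent sources sum as intensities:
L_total = 10·log₁₀(10^(78.8/10) + 10^(79.4/10)) = 82.12 dB SPL.
Excess over the loudest (79.4 dB): 82.12 − 79.4 = 2.7 dB.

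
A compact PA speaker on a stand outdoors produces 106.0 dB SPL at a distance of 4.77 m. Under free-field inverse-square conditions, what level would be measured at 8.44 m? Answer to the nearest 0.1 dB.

Free-field point source: level drops by 20·log₁₀ of the distance ratio.
ΔL = −20·log₁₀(8.44/4.77) = -4.96 dB, so L₂ = 106.0 + (-4.96) = 101.0 dB SPL.

101.0 dB SPL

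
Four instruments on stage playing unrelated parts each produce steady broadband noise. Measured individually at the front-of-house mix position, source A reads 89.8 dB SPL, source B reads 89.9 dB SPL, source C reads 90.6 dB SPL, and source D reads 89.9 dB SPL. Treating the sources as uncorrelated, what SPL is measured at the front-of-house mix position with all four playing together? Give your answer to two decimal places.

96.08 dB SPL

Uncorrelated sources add in intensity (power), not in dB.
L_total = 10·log₁₀(10^(89.8/10) + 10^(89.9/10) + 10^(90.6/10) + 10^(89.9/10)) = 10·log₁₀(4058000000) = 96.08 dB SPL.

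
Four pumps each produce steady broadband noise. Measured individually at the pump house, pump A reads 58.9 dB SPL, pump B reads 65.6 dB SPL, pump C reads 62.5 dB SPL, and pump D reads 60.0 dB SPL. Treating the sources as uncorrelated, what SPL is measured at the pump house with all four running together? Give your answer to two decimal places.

Add the sources as powers (linear), then convert back to dB:
L_total = 10·log₁₀(10^(58.9/10) + 10^(65.6/10) + 10^(62.5/10) + 10^(60.0/10)) = 10·log₁₀(7185000) = 68.56 dB SPL.

68.56 dB SPL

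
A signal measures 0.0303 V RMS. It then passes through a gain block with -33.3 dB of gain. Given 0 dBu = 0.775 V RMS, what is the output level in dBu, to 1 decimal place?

Input level: 20·log₁₀(0.0303/0.775) = -28.16 dBu.
Output: -28.16 − 33.3 = -61.5 dBu.

-61.5 dBu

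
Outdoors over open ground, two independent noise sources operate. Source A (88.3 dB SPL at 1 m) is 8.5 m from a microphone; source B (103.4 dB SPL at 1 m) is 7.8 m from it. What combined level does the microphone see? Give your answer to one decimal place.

At the listener: L_A = 88.3 − 20·log₁₀(8.5) = 69.71 dB; L_B = 103.4 − 20·log₁₀(7.8) = 85.56 dB.
Combined: 10·log₁₀(10^(69.71/10)+10^(85.56/10)) = 85.7 dB SPL.

85.7 dB SPL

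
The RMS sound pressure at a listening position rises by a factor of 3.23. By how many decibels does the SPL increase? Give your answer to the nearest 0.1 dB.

SPL change from a pressure ratio uses the 20·log₁₀ form:
20·log₁₀(3.23) = 10.2 dB.

10.2 dB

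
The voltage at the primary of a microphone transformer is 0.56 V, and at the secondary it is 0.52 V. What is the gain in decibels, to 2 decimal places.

Voltage is an amplitude quantity, so gain = 20·log₁₀(V_out/V_in).
20·log₁₀(0.52/0.56) = 20·log₁₀(0.9286) = -0.64 dB.

-0.64 dB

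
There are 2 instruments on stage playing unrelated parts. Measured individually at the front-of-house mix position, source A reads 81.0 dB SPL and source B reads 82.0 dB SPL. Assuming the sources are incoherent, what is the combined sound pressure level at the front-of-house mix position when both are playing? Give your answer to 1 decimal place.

Uncorrelated sources add in intensity (power), not in dB.
L_total = 10·log₁₀(10^(81.0/10) + 10^(82.0/10)) = 10·log₁₀(284400000) = 84.5 dB SPL.

84.5 dB SPL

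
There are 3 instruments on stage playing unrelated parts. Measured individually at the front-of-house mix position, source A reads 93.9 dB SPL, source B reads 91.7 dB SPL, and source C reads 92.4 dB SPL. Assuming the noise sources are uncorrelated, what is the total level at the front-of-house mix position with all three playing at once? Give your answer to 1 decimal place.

Add the sources as powers (linear), then convert back to dB:
L_total = 10·log₁₀(10^(93.9/10) + 10^(91.7/10) + 10^(92.4/10)) = 10·log₁₀(5672000000) = 97.5 dB SPL.

97.5 dB SPL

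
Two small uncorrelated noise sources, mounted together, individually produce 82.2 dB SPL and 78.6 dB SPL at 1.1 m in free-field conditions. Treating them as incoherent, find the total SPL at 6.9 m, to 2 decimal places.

Combined at 1.1 m: 10·log₁₀(10^(82.2/10)+10^(78.6/10)) = 83.773 dB SPL.
Then apply −20·log₁₀(6.9/1.1) = -15.949 dB → 67.82 dB SPL.

67.82 dB SPL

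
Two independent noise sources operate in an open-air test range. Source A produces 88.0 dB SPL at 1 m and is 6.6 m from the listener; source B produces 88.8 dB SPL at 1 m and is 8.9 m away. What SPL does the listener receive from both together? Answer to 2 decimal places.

At the listener: L_A = 88.0 − 20·log₁₀(6.6) = 71.609 dB; L_B = 88.8 − 20·log₁₀(8.9) = 69.812 dB.
Combined: 10·log₁₀(10^(71.609/10)+10^(69.812/10)) = 73.81 dB SPL.

73.81 dB SPL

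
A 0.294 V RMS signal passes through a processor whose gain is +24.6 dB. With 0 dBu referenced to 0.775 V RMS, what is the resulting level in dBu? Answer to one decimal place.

Input level: 20·log₁₀(0.294/0.775) = -8.42 dBu.
Output: -8.42 + 24.6 = +16.2 dBu.

+16.2 dBu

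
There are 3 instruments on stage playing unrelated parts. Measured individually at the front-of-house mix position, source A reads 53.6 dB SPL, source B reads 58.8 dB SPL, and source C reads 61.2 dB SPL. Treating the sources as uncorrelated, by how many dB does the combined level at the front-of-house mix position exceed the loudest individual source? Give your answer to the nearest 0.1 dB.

2.4 dB

Uncorrelated sources add in intensity (power), not in dB.
L_total = 10·log₁₀(10^(53.6/10) + 10^(58.8/10) + 10^(61.2/10)) = 63.63 dB SPL.
Excess over the loudest (61.2 dB): 63.63 − 61.2 = 2.4 dB.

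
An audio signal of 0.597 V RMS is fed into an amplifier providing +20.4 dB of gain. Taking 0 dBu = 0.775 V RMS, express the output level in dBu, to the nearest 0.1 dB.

Input level: 20·log₁₀(0.597/0.775) = -2.27 dBu.
Output: -2.27 + 20.4 = +18.1 dBu.

+18.1 dBu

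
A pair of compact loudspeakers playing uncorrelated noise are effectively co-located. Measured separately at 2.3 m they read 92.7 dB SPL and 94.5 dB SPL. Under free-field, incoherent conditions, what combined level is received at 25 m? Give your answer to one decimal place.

76.0 dB SPL

Combined at 2.3 m: 10·log₁₀(10^(92.7/10)+10^(94.5/10)) = 96.70 dB SPL.
Then apply −20·log₁₀(25/2.3) = -20.72 dB → 76.0 dB SPL.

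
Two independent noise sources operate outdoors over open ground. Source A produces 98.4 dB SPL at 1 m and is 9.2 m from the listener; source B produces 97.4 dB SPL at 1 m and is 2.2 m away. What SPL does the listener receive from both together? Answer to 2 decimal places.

90.85 dB SPL

At the listener: L_A = 98.4 − 20·log₁₀(9.2) = 79.124 dB; L_B = 97.4 − 20·log₁₀(2.2) = 90.552 dB.
Combined: 10·log₁₀(10^(79.124/10)+10^(90.552/10)) = 90.85 dB SPL.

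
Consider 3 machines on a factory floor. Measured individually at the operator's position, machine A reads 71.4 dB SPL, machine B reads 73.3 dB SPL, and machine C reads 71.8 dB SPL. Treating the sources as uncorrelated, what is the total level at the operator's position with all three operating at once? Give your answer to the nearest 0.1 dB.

77.0 dB SPL

Add the sources as powers (linear), then convert back to dB:
L_total = 10·log₁₀(10^(71.4/10) + 10^(73.3/10) + 10^(71.8/10)) = 10·log₁₀(50320000) = 77.0 dB SPL.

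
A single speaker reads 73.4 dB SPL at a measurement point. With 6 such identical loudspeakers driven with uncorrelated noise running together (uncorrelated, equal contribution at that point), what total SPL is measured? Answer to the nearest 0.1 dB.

6 equal incoherent sources raise the level by 10·log₁₀(6) = 7.78 dB.
L_total = 73.4 + 7.78 = 81.2 dB SPL.

81.2 dB SPL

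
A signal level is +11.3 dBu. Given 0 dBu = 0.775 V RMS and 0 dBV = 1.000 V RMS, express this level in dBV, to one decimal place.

+9.1 dBV

The offset between the scales is 20·log₁₀(0.775/1.000) = −2.214 dB.
So dBV = +11.3 − 2.214 = +9.1 dBV.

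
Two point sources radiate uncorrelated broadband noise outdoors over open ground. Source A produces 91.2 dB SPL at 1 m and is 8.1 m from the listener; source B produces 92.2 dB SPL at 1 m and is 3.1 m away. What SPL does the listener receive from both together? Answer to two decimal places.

82.85 dB SPL

At the listener: L_A = 91.2 − 20·log₁₀(8.1) = 73.030 dB; L_B = 92.2 − 20·log₁₀(3.1) = 82.373 dB.
Combined: 10·log₁₀(10^(73.030/10)+10^(82.373/10)) = 82.85 dB SPL.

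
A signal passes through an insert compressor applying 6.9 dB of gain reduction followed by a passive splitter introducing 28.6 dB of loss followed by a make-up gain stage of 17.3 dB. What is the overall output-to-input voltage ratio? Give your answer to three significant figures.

0.123

Net gain = (−6.9) + (−28.6) + 17.3 = -18.2 dB.
Voltage ratio = 10^(-18.2/20) = 0.123.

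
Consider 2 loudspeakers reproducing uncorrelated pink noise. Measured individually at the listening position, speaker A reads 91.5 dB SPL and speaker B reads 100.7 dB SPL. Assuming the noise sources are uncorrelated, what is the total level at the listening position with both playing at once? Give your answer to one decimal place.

101.2 dB SPL

Add the sources as powers (linear), then convert back to dB:
L_total = 10·log₁₀(10^(91.5/10) + 10^(100.7/10)) = 10·log₁₀(13162000000) = 101.2 dB SPL.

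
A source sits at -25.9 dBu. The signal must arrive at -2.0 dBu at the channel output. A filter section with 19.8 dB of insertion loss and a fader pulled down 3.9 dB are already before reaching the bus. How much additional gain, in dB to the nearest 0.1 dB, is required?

47.6 dB

The required make-up gain is the shortfall in the dB sum.
G = -2.0 − (-25.9) + 19.8 + 3.9 = 47.6 dB.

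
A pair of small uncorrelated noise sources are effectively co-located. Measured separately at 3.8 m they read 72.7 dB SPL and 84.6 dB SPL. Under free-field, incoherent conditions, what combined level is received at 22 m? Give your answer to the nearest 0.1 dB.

69.6 dB SPL

Combined at 3.8 m: 10·log₁₀(10^(72.7/10)+10^(84.6/10)) = 84.87 dB SPL.
Then apply −20·log₁₀(22/3.8) = -15.25 dB → 69.6 dB SPL.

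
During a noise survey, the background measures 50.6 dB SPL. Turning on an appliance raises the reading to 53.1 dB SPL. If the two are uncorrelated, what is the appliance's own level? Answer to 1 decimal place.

49.5 dB SPL

Subtract intensities: L_src = 10·log₁₀(10^(L_total/10) − 10^(L_bg/10)).
L_src = 10·log₁₀(10^(53.1/10) − 10^(50.6/10)) = 10·log₁₀(89360) = 49.5 dB SPL.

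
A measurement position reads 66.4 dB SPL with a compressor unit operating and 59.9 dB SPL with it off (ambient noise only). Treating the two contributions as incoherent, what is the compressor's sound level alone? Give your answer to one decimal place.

65.3 dB SPL

Remove the background by subtracting linear intensities:
L_src = 10·log₁₀(10^(66.4/10) − 10^(59.9/10)) = 10·log₁₀(3388000) = 65.3 dB SPL.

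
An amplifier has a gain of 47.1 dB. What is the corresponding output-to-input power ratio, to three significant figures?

51300

Power ratio = 10^(dB/10).
10^(47.1/10) = 10^(4.710) = 51300.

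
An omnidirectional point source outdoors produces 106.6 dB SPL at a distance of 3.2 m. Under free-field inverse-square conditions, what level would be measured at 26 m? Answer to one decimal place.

88.4 dB SPL

For a point source in a free field, ΔL = −20·log₁₀(d₂/d₁).
ΔL = −20·log₁₀(26/3.2) = -18.20 dB, so L₂ = 106.6 + (-18.20) = 88.4 dB SPL.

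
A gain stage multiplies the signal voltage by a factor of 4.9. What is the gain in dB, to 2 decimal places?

13.80 dB

For a voltage ratio, dB = 20·log₁₀(V₂/V₁).
20·log₁₀(4.9) = 13.80 dB.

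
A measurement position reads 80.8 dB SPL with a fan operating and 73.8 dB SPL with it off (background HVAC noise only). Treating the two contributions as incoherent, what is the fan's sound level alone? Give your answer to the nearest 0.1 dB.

Subtract intensities: L_src = 10·log₁₀(10^(L_total/10) − 10^(L_bg/10)).
L_src = 10·log₁₀(10^(80.8/10) − 10^(73.8/10)) = 10·log₁₀(96240000) = 79.8 dB SPL.

79.8 dB SPL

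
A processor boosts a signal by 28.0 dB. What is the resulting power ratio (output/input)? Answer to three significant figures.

631

Power ratio = 10^(dB/10).
10^(28.0/10) = 10^(2.800) = 631.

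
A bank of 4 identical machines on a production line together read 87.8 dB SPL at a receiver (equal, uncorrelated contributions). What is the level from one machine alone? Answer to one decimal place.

4 equal incoherent sources add 10·log₁₀(4) = 6.02 dB over one source.
L_one = 87.8 − 6.02 = 81.8 dB SPL.

81.8 dB SPL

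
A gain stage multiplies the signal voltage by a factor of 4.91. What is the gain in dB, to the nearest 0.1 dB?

13.8 dB

For a voltage ratio, dB = 20·log₁₀(V₂/V₁).
20·log₁₀(4.91) = 13.8 dB.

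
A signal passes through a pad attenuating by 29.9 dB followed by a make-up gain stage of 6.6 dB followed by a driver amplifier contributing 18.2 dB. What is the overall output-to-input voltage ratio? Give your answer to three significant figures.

Net gain = (−29.9) + 6.6 + 18.2 = -5.1 dB.
Voltage ratio = 10^(-5.1/20) = 0.556.

0.556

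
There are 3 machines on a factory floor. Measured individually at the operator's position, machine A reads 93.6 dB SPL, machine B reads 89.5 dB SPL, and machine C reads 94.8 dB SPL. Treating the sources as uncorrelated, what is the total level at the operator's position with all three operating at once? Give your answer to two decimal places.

97.93 dB SPL

Uncorrelated sources add in intensity (power), not in dB.
L_total = 10·log₁₀(10^(93.6/10) + 10^(89.5/10) + 10^(94.8/10)) = 10·log₁₀(6202000000) = 97.93 dB SPL.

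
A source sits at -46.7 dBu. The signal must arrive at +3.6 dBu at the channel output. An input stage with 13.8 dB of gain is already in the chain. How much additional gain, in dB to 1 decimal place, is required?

36.5 dB

The required make-up gain is the shortfall in the dB sum.
G = +3.6 − (-46.7) − 13.8 = 36.5 dB.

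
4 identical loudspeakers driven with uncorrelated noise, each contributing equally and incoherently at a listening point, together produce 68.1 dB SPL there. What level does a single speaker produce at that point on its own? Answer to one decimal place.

4 equal incoherent sources add 10·log₁₀(4) = 6.02 dB over one source.
L_one = 68.1 − 6.02 = 62.1 dB SPL.

62.1 dB SPL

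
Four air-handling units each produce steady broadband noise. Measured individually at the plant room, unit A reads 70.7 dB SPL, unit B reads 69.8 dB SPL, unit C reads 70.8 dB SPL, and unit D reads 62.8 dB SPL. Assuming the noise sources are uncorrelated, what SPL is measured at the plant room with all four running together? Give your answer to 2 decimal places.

Uncorrelated sources add in intensity (power), not in dB.
L_total = 10·log₁₀(10^(70.7/10) + 10^(69.8/10) + 10^(70.8/10) + 10^(62.8/10)) = 10·log₁₀(35230000) = 75.47 dB SPL.

75.47 dB SPL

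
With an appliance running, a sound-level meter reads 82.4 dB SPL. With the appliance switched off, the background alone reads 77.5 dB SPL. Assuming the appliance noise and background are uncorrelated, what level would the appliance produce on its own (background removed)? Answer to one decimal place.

80.7 dB SPL

Subtract intensities: L_src = 10·log₁₀(10^(L_total/10) − 10^(L_bg/10)).
L_src = 10·log₁₀(10^(82.4/10) − 10^(77.5/10)) = 10·log₁₀(117500000) = 80.7 dB SPL.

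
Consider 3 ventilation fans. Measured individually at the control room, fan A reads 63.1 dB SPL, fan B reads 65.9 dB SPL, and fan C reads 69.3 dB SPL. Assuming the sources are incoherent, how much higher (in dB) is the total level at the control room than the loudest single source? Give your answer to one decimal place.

Uncorrelated sources add in intensity (power), not in dB.
L_total = 10·log₁₀(10^(63.1/10) + 10^(65.9/10) + 10^(69.3/10)) = 71.60 dB SPL.
Excess over the loudest (69.3 dB): 71.60 − 69.3 = 2.3 dB.

2.3 dB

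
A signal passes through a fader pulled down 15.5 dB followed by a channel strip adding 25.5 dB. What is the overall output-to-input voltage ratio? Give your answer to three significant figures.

3.16

Net gain = (−15.5) + 25.5 = 10.0 dB.
Voltage ratio = 10^(10.0/20) = 3.16.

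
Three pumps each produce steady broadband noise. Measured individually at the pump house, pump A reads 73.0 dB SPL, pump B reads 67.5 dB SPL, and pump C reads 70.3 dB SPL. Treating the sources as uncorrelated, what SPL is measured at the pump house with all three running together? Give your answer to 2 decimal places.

75.60 dB SPL

Uncorrelated sources add in intensity (power), not in dB.
L_total = 10·log₁₀(10^(73.0/10) + 10^(67.5/10) + 10^(70.3/10)) = 10·log₁₀(36290000) = 75.60 dB SPL.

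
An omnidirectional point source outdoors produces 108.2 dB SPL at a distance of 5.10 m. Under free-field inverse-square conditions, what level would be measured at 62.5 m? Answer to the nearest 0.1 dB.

86.4 dB SPL

Inverse-square spreading gives ΔL = −20·log₁₀(d₂/d₁).
ΔL = −20·log₁₀(62.5/5.10) = -21.77 dB, so L₂ = 108.2 + (-21.77) = 86.4 dB SPL.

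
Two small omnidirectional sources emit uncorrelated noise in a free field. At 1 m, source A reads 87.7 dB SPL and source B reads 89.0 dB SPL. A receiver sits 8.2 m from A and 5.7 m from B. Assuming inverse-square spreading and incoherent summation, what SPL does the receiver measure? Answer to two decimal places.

At the listener: L_A = 87.7 − 20·log₁₀(8.2) = 69.424 dB; L_B = 89.0 − 20·log₁₀(5.7) = 73.883 dB.
Combined: 10·log₁₀(10^(69.424/10)+10^(73.883/10)) = 75.21 dB SPL.

75.21 dB SPL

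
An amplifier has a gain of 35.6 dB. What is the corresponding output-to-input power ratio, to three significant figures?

3630

Power ratio = 10^(dB/10).
10^(35.6/10) = 10^(3.560) = 3630.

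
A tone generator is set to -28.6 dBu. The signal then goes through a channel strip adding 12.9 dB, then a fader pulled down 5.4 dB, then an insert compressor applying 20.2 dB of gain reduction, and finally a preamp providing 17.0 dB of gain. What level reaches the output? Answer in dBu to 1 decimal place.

-24.3 dBu

Gain stages sum in dB:
-28.6 + 12.9 − 5.4 − 20.2 + 17.0 = -24.3 dBu.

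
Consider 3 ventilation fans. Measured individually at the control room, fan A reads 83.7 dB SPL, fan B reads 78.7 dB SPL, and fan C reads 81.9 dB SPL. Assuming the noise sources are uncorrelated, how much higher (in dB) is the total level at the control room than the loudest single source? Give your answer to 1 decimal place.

3.0 dB

Uncorrelated sources add in intensity (power), not in dB.
L_total = 10·log₁₀(10^(83.7/10) + 10^(78.7/10) + 10^(81.9/10)) = 86.66 dB SPL.
Excess over the loudest (83.7 dB): 86.66 − 83.7 = 3.0 dB.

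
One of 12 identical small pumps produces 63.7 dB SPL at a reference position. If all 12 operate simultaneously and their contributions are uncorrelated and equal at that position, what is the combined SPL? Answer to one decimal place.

74.5 dB SPL

12 equal incoherent sources raise the level by 10·log₁₀(12) = 10.79 dB.
L_total = 63.7 + 10.79 = 74.5 dB SPL.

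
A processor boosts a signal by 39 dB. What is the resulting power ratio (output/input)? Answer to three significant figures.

7940

Power ratio = 10^(dB/10).
10^(39/10) = 10^(3.900) = 7940.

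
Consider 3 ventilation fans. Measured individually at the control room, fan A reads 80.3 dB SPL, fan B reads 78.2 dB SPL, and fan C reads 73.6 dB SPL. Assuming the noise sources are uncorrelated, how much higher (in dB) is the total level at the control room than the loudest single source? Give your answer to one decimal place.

2.6 dB

Incoherent sources sum as intensities:
L_total = 10·log₁₀(10^(80.3/10) + 10^(78.2/10) + 10^(73.6/10)) = 82.93 dB SPL.
Excess over the loudest (80.3 dB): 82.93 − 80.3 = 2.6 dB.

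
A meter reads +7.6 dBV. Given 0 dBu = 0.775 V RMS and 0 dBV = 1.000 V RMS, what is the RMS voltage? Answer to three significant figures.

2.40 V

V = 1.000 V × 10^(+7.6/20).
= 1.000 × 2.399 = 2.40 V.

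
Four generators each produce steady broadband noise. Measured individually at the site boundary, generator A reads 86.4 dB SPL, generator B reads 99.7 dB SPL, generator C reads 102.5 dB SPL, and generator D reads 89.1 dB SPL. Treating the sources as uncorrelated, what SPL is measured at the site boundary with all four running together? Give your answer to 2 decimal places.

104.53 dB SPL

Add the sources as powers (linear), then convert back to dB:
L_total = 10·log₁₀(10^(86.4/10) + 10^(99.7/10) + 10^(102.5/10) + 10^(89.1/10)) = 10·log₁₀(28365000000) = 104.53 dB SPL.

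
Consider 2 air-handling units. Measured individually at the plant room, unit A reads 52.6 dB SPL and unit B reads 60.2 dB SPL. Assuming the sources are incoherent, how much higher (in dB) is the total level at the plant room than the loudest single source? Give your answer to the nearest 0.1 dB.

0.7 dB

Uncorrelated sources add in intensity (power), not in dB.
L_total = 10·log₁₀(10^(52.6/10) + 10^(60.2/10)) = 60.90 dB SPL.
Excess over the loudest (60.2 dB): 60.90 − 60.2 = 0.7 dB.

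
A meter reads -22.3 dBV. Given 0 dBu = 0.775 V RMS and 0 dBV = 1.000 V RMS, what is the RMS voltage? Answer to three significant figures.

0.0767 V

V = 1.000 V × 10^(-22.3/20).
= 1.000 × 0.07674 = 0.0767 V.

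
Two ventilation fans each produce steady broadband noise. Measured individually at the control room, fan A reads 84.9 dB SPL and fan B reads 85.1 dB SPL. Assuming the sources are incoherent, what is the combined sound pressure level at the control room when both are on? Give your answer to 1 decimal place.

Add the sources as powers (linear), then convert back to dB:
L_total = 10·log₁₀(10^(84.9/10) + 10^(85.1/10)) = 10·log₁₀(632600000) = 88.0 dB SPL.

88.0 dB SPL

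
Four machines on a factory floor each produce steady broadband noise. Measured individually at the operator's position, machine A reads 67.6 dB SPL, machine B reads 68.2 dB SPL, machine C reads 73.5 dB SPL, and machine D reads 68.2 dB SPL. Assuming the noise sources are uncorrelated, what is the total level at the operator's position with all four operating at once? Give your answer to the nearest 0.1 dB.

76.2 dB SPL

Uncorrelated sources add in intensity (power), not in dB.
L_total = 10·log₁₀(10^(67.6/10) + 10^(68.2/10) + 10^(73.5/10) + 10^(68.2/10)) = 10·log₁₀(41360000) = 76.2 dB SPL.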